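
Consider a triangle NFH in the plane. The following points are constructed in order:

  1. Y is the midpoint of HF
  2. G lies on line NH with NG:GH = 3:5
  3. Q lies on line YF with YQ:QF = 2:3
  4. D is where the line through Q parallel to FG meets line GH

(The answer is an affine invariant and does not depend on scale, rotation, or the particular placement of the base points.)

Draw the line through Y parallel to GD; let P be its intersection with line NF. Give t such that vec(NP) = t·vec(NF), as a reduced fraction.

Set N = (0, 0), F = (1, 0), H = (0, 1); any affine frame gives the same invariant.
1. Y is the midpoint of HF ⇒ Y = (1/2, 1/2)
2. G lies on line NH with NG:GH = 3:5 ⇒ G = (0, 3/8)
3. Q lies on line YF with YQ:QF = 2:3 ⇒ Q = (7/10, 3/10)
4. D is where the line through Q parallel to FG meets line GH ⇒ D = (0, 9/16)
through Y parallel to GD: direction (0, 3/16); meets NF at P = (1/2, 0)
P = N + t·(F−N) with t = 1/2

t = 1/2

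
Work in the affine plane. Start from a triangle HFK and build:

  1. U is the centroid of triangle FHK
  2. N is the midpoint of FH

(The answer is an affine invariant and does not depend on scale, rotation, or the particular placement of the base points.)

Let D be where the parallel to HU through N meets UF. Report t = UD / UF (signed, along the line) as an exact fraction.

t = 1/2

Assign H = (0, 0), F = (1, 0), K = (0, 1) — the answer is frame-independent, so this choice is without loss of generality.
1. U is the centroid of triangle FHK ⇒ U = (1/3, 1/3)
2. N is the midpoint of FH ⇒ N = (1/2, 0)
through N parallel to HU: direction (1/3, 1/3); meets UF at D = (2/3, 1/6)
D = U + t·(F−U) with t = 1/2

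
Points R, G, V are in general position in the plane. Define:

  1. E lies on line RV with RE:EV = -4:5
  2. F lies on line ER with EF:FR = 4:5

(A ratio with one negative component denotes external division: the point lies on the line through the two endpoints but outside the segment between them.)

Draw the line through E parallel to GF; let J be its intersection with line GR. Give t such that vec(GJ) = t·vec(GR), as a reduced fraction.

t = -4/5

Choose coordinates R = (0, 0), G = (1, 0), V = (0, 1).
1. E lies on line RV with RE:EV = -4:5 ⇒ E = (0, -4)
2. F lies on line ER with EF:FR = 4:5 ⇒ F = (0, -20/9)
through E parallel to GF: direction (-1, -20/9); meets GR at J = (9/5, 0)
J = G + t·(R−G) with t = -4/5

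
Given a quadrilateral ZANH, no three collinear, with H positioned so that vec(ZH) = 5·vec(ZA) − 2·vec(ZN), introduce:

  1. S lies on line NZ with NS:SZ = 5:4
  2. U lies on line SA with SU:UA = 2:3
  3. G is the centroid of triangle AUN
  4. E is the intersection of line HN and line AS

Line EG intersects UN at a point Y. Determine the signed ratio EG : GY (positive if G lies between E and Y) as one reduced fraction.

EG:GY = 104/7

Work in coordinates with Z = (0, 0), A = (1, 0), N = (0, 1), H = (5, -2).
1. S lies on line NZ with NS:SZ = 5:4 ⇒ S = (0, 4/9)
2. U lies on line SA with SU:UA = 2:3 ⇒ U = (2/5, 4/15)
3. G is the centroid of triangle AUN ⇒ G = (7/15, 19/45)
4. E is the intersection of line HN and line AS ⇒ E = (25/7, -8/7)
line EG meets UN at Y = (67/260, 823/1560)
G = E + t·(Y−E) with t = 104/111, so EG:GY = 104/111:7/111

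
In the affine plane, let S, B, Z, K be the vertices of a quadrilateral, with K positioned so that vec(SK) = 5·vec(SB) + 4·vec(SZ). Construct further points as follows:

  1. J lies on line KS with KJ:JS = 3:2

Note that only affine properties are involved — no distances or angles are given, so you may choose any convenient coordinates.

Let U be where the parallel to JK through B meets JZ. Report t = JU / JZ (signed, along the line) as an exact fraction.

Assign S = (0, 0), B = (1, 0), Z = (0, 1), K = (5, 4) — the answer is frame-independent, so this choice is without loss of generality.
1. J lies on line KS with KJ:JS = 3:2 ⇒ J = (2, 8/5)
through B parallel to JK: direction (3, 12/5); meets JZ at U = (18/5, 52/25)
U = J + t·(Z−J) with t = -4/5

t = -4/5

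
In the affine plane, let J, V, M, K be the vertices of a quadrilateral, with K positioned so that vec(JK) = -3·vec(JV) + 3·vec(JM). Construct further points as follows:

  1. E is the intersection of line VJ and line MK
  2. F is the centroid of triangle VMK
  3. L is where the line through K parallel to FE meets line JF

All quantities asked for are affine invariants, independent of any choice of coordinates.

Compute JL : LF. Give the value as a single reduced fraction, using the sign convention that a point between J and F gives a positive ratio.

JL:LF = -5

Choose coordinates J = (0, 0), V = (1, 0), M = (0, 1), K = (-3, 3).
1. E is the intersection of line VJ and line MK ⇒ E = (3/2, 0)
2. F is the centroid of triangle VMK ⇒ F = (-2/3, 4/3)
3. L is where the line through K parallel to FE meets line JF ⇒ L = (-5/6, 5/3)
L = J + t·(F−J) with t = 5/4, so JL:LF = t:(1−t) = 5/4:-1/4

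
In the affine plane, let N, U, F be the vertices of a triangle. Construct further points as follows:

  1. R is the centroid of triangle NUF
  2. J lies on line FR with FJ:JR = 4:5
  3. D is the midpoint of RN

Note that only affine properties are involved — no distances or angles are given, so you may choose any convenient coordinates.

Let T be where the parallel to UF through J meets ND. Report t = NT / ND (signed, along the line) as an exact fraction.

t = 23/9

Choose coordinates N = (0, 0), U = (1, 0), F = (0, 1).
1. R is the centroid of triangle NUF ⇒ R = (1/3, 1/3)
2. J lies on line FR with FJ:JR = 4:5 ⇒ J = (4/27, 19/27)
3. D is the midpoint of RN ⇒ D = (1/6, 1/6)
through J parallel to UF: direction (-1, 1); meets ND at T = (23/54, 23/54)
T = N + t·(D−N) with t = 23/9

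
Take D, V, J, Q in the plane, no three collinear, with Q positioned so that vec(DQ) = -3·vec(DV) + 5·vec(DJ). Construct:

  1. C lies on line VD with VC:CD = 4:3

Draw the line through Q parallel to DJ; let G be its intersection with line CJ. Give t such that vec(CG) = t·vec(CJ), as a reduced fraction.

t = 8

Work in coordinates with D = (0, 0), V = (1, 0), J = (0, 1), Q = (-3, 5).
1. C lies on line VD with VC:CD = 4:3 ⇒ C = (3/7, 0)
through Q parallel to DJ: direction (0, 1); meets CJ at G = (-3, 8)
G = C + t·(J−C) with t = 8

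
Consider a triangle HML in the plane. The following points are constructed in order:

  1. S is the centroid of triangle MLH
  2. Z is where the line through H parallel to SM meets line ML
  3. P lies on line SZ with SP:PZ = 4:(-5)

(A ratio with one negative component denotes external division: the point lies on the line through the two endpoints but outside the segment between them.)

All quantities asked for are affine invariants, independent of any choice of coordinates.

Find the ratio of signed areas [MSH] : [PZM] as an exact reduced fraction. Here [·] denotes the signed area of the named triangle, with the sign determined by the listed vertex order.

Work in coordinates with H = (0, 0), M = (1, 0), L = (0, 1).
1. S is the centroid of triangle MLH ⇒ S = (1/3, 1/3)
2. Z is where the line through H parallel to SM meets line ML ⇒ Z = (2, -1)
3. P lies on line SZ with SP:PZ = 4:(-5) ⇒ P = (-19/3, 17/3)
2·[MSH] = 1/3, 2·[PZM] = 5/3
[MSH]:[PZM] = 1/3:5/3 = 1/5

[MSH]:[PZM] = 1/5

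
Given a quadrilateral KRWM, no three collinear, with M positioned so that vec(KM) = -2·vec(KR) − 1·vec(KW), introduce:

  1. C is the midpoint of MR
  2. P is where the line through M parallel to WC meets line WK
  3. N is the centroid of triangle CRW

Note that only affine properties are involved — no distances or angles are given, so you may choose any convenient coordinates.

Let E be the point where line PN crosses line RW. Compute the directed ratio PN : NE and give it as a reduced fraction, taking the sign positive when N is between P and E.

Choose coordinates K = (0, 0), R = (1, 0), W = (0, 1), M = (-2, -1).
1. C is the midpoint of MR ⇒ C = (-1/2, -1/2)
2. P is where the line through M parallel to WC meets line WK ⇒ P = (0, 5)
3. N is the centroid of triangle CRW ⇒ N = (1/6, 1/6)
line PN meets RW at E = (1/7, 6/7)
N = P + t·(E−P) with t = 7/6, so PN:NE = 7/6:-1/6

PN:NE = -7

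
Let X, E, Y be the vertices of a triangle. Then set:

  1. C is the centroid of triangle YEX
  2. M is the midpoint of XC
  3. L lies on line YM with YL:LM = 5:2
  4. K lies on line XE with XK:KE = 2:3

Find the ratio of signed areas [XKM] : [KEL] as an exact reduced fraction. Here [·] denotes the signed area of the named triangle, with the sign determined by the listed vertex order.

Set X = (0, 0), E = (1, 0), Y = (0, 1); any affine frame gives the same invariant.
1. C is the centroid of triangle YEX ⇒ C = (1/3, 1/3)
2. M is the midpoint of XC ⇒ M = (1/6, 1/6)
3. L lies on line YM with YL:LM = 5:2 ⇒ L = (5/42, 17/42)
4. K lies on line XE with XK:KE = 2:3 ⇒ K = (2/5, 0)
2·[XKM] = 1/15, 2·[KEL] = 17/70
[XKM]:[KEL] = 1/15:17/70 = 14/51

[XKM]:[KEL] = 14/51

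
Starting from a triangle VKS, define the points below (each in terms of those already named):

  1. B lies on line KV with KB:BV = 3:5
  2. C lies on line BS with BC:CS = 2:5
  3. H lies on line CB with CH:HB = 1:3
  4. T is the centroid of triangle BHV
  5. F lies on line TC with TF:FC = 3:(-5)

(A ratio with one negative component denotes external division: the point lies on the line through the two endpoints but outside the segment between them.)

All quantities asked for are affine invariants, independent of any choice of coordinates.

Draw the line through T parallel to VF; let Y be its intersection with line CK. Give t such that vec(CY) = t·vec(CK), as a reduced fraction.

t = -50/43

Choose coordinates V = (0, 0), K = (1, 0), S = (0, 1).
1. B lies on line KV with KB:BV = 3:5 ⇒ B = (5/8, 0)
2. C lies on line BS with BC:CS = 2:5 ⇒ C = (25/56, 2/7)
3. H lies on line CB with CH:HB = 1:3 ⇒ H = (55/112, 3/14)
4. T is the centroid of triangle BHV ⇒ T = (125/336, 1/14)
5. F lies on line TC with TF:FC = 3:(-5) ⇒ F = (25/96, -1/4)
through T parallel to VF: direction (25/96, -1/4); meets CK at Y = (-475/2408, 186/301)
Y = C + t·(K−C) with t = -50/43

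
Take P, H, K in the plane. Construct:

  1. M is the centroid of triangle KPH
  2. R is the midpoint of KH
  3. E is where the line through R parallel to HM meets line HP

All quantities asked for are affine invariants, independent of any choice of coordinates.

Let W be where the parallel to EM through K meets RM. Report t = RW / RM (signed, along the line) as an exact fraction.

Work in coordinates with P = (0, 0), H = (1, 0), K = (0, 1).
1. M is the centroid of triangle KPH ⇒ M = (1/3, 1/3)
2. R is the midpoint of KH ⇒ R = (1/2, 1/2)
3. E is where the line through R parallel to HM meets line HP ⇒ E = (3/2, 0)
through K parallel to EM: direction (-7/6, 1/3); meets RM at W = (7/9, 7/9)
W = R + t·(M−R) with t = -5/3

t = -5/3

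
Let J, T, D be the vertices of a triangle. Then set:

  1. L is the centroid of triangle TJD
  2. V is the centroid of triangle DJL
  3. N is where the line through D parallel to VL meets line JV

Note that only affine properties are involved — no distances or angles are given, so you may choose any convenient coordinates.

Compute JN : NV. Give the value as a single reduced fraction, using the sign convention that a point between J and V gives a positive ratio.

Assign J = (0, 0), T = (1, 0), D = (0, 1) — the answer is frame-independent, so this choice is without loss of generality.
1. L is the centroid of triangle TJD ⇒ L = (1/3, 1/3)
2. V is the centroid of triangle DJL ⇒ V = (1/9, 4/9)
3. N is where the line through D parallel to VL meets line JV ⇒ N = (2/9, 8/9)
N = J + t·(V−J) with t = 2, so JN:NV = t:(1−t) = 2:-1

JN:NV = -2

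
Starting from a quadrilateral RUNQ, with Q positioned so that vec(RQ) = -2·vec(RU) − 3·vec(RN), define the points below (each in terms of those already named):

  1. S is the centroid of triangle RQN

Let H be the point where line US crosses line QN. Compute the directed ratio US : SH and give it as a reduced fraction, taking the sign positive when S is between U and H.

Assign R = (0, 0), U = (1, 0), N = (0, 1), Q = (-2, -3) — the answer is frame-independent, so this choice is without loss of generality.
1. S is the centroid of triangle RQN ⇒ S = (-2/3, -2/3)
line US meets QN at H = (-7/8, -3/4)
S = U + t·(H−U) with t = 8/9, so US:SH = 8/9:1/9

US:SH = 8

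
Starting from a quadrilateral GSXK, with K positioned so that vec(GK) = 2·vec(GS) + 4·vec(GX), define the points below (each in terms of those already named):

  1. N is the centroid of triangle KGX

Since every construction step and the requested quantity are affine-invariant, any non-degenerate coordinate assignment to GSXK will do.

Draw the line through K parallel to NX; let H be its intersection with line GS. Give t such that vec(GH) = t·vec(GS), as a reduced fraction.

t = -2

Assign G = (0, 0), S = (1, 0), X = (0, 1), K = (2, 4) — the answer is frame-independent, so this choice is without loss of generality.
1. N is the centroid of triangle KGX ⇒ N = (2/3, 5/3)
through K parallel to NX: direction (-2/3, -2/3); meets GS at H = (-2, 0)
H = G + t·(S−G) with t = -2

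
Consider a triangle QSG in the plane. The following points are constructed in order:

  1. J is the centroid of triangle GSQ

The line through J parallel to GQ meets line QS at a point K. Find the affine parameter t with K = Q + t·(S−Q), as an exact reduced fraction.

Set Q = (0, 0), S = (1, 0), G = (0, 1); any affine frame gives the same invariant.
1. J is the centroid of triangle GSQ ⇒ J = (1/3, 1/3)
through J parallel to GQ: direction (0, -1); meets QS at K = (1/3, 0)
K = Q + t·(S−Q) with t = 1/3

t = 1/3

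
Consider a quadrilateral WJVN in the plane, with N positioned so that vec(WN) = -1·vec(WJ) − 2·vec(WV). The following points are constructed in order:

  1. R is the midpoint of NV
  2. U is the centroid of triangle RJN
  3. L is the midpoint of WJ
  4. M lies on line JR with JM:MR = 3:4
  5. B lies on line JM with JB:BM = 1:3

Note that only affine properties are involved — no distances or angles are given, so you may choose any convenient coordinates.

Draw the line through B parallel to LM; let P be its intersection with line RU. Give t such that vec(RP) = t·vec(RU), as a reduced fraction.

t = 15/8

Assign W = (0, 0), J = (1, 0), V = (0, 1), N = (-1, -2) — the answer is frame-independent, so this choice is without loss of generality.
1. R is the midpoint of NV ⇒ R = (-1/2, -1/2)
2. U is the centroid of triangle RJN ⇒ U = (-1/6, -5/6)
3. L is the midpoint of WJ ⇒ L = (1/2, 0)
4. M lies on line JR with JM:MR = 3:4 ⇒ M = (5/14, -3/14)
5. B lies on line JM with JB:BM = 1:3 ⇒ B = (47/56, -3/56)
through B parallel to LM: direction (-1/7, -3/14); meets RU at P = (1/8, -9/8)
P = R + t·(U−R) with t = 15/8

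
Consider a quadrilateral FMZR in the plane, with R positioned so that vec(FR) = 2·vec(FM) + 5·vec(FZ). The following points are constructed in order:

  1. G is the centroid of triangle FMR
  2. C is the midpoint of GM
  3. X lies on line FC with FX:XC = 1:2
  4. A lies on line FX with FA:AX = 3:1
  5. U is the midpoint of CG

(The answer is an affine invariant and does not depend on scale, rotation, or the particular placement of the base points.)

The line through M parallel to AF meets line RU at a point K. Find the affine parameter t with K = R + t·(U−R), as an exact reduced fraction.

Set F = (0, 0), M = (1, 0), Z = (0, 1), R = (2, 5); any affine frame gives the same invariant.
1. G is the centroid of triangle FMR ⇒ G = (1, 5/3)
2. C is the midpoint of GM ⇒ C = (1, 5/6)
3. X lies on line FC with FX:XC = 1:2 ⇒ X = (1/3, 5/18)
4. A lies on line FX with FA:AX = 3:1 ⇒ A = (1/4, 5/24)
5. U is the midpoint of CG ⇒ U = (1, 5/4)
through M parallel to AF: direction (-1/4, -5/24); meets RU at K = (4/7, -5/14)
K = R + t·(U−R) with t = 10/7

t = 10/7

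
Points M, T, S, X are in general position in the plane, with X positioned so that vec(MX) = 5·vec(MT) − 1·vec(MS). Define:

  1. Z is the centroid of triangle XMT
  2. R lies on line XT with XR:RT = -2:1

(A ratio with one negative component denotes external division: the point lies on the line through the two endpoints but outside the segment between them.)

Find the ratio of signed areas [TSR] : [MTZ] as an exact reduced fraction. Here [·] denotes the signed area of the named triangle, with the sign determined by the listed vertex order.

Set M = (0, 0), T = (1, 0), S = (0, 1), X = (5, -1); any affine frame gives the same invariant.
1. Z is the centroid of triangle XMT ⇒ Z = (2, -1/3)
2. R lies on line XT with XR:RT = -2:1 ⇒ R = (-3, 1)
2·[TSR] = 3, 2·[MTZ] = -1/3
[TSR]:[MTZ] = 3:-1/3 = -9

[TSR]:[MTZ] = -9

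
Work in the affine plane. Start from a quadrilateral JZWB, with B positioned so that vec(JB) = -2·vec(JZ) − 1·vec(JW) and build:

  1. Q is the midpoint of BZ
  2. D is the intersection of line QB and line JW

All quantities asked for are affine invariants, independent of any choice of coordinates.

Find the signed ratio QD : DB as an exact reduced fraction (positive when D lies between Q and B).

QD:DB = -1/4

Set J = (0, 0), Z = (1, 0), W = (0, 1), B = (-2, -1); any affine frame gives the same invariant.
1. Q is the midpoint of BZ ⇒ Q = (-1/2, -1/2)
2. D is the intersection of line QB and line JW ⇒ D = (0, -1/3)
D = Q + t·(B−Q) with t = -1/3, so QD:DB = t:(1−t) = -1/3:4/3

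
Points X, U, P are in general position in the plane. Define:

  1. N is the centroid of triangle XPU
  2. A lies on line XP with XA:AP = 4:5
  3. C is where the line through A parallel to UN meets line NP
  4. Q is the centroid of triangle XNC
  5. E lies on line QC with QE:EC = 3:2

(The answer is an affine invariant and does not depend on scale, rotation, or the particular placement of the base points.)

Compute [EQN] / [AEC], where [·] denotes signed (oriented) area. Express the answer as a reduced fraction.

[EQN]:[AEC] = -27/70

Work in coordinates with X = (0, 0), U = (1, 0), P = (0, 1).
1. N is the centroid of triangle XPU ⇒ N = (1/3, 1/3)
2. A lies on line XP with XA:AP = 4:5 ⇒ A = (0, 4/9)
3. C is where the line through A parallel to UN meets line NP ⇒ C = (10/27, 7/27)
4. Q is the centroid of triangle XNC ⇒ Q = (19/81, 16/81)
5. E lies on line QC with QE:EC = 3:2 ⇒ E = (128/405, 19/81)
2·[EQN] = -1/135, 2·[AEC] = 14/729
[EQN]:[AEC] = -1/135:14/729 = -27/70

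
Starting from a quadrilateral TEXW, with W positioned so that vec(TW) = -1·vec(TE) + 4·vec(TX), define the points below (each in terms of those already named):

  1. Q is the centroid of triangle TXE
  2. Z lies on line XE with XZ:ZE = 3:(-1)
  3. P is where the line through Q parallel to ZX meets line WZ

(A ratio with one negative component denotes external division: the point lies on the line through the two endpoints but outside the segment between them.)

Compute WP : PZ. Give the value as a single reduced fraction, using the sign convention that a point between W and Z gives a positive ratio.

Assign T = (0, 0), E = (1, 0), X = (0, 1), W = (-1, 4) — the answer is frame-independent, so this choice is without loss of generality.
1. Q is the centroid of triangle TXE ⇒ Q = (1/3, 1/3)
2. Z lies on line XE with XZ:ZE = 3:(-1) ⇒ Z = (3/2, -1/2)
3. P is where the line through Q parallel to ZX meets line WZ ⇒ P = (23/12, -5/4)
P = W + t·(Z−W) with t = 7/6, so WP:PZ = t:(1−t) = 7/6:-1/6

WP:PZ = -7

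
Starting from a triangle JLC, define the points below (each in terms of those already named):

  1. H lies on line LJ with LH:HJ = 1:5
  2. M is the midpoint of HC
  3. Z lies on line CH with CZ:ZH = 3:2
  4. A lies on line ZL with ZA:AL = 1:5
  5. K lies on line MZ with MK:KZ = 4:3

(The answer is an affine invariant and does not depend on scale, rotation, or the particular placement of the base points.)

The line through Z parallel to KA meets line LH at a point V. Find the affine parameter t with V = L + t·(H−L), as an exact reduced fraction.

Choose coordinates J = (0, 0), L = (1, 0), C = (0, 1).
1. H lies on line LJ with LH:HJ = 1:5 ⇒ H = (5/6, 0)
2. M is the midpoint of HC ⇒ M = (5/12, 1/2)
3. Z lies on line CH with CZ:ZH = 3:2 ⇒ Z = (1/2, 2/5)
4. A lies on line ZL with ZA:AL = 1:5 ⇒ A = (7/12, 1/3)
5. K lies on line MZ with MK:KZ = 4:3 ⇒ K = (13/28, 31/70)
through Z parallel to KA: direction (5/42, -23/210); meets LH at V = (43/46, 0)
V = L + t·(H−L) with t = 9/23

t = 9/23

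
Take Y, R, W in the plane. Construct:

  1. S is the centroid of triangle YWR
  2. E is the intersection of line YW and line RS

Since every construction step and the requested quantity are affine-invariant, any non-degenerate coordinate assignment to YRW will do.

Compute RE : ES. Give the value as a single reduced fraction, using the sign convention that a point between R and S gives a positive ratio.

RE:ES = -3

Set Y = (0, 0), R = (1, 0), W = (0, 1); any affine frame gives the same invariant.
1. S is the centroid of triangle YWR ⇒ S = (1/3, 1/3)
2. E is the intersection of line YW and line RS ⇒ E = (0, 1/2)
E = R + t·(S−R) with t = 3/2, so RE:ES = t:(1−t) = 3/2:-1/2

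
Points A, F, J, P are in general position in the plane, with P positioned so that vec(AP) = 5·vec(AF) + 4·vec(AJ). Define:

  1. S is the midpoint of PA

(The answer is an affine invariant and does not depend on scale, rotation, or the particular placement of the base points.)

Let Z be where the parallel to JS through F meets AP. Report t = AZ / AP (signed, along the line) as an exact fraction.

Work in coordinates with A = (0, 0), F = (1, 0), J = (0, 1), P = (5, 4).
1. S is the midpoint of PA ⇒ S = (5/2, 2)
through F parallel to JS: direction (5/2, 1); meets AP at Z = (-1, -4/5)
Z = A + t·(P−A) with t = -1/5

t = -1/5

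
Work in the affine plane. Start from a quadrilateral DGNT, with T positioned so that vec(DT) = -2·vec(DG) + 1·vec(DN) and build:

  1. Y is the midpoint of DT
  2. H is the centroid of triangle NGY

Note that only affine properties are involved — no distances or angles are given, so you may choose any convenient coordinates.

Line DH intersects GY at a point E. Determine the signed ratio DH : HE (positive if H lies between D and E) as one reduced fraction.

DH:HE = -2

Set D = (0, 0), G = (1, 0), N = (0, 1), T = (-2, 1); any affine frame gives the same invariant.
1. Y is the midpoint of DT ⇒ Y = (-1, 1/2)
2. H is the centroid of triangle NGY ⇒ H = (0, 1/2)
line DH meets GY at E = (0, 1/4)
H = D + t·(E−D) with t = 2, so DH:HE = 2:-1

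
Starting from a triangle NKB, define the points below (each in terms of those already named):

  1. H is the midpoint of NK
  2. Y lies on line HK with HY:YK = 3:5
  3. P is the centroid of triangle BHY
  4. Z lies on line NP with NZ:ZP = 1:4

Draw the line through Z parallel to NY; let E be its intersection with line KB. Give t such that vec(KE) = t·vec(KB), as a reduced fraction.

Set N = (0, 0), K = (1, 0), B = (0, 1); any affine frame gives the same invariant.
1. H is the midpoint of NK ⇒ H = (1/2, 0)
2. Y lies on line HK with HY:YK = 3:5 ⇒ Y = (11/16, 0)
3. P is the centroid of triangle BHY ⇒ P = (19/48, 1/3)
4. Z lies on line NP with NZ:ZP = 1:4 ⇒ Z = (19/240, 1/15)
through Z parallel to NY: direction (11/16, 0); meets KB at E = (14/15, 1/15)
E = K + t·(B−K) with t = 1/15

t = 1/15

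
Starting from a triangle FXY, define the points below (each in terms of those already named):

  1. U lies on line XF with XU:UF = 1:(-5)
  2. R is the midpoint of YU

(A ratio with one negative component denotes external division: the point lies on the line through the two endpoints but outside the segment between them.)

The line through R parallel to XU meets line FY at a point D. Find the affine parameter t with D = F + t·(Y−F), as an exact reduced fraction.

Choose coordinates F = (0, 0), X = (1, 0), Y = (0, 1).
1. U lies on line XF with XU:UF = 1:(-5) ⇒ U = (5/4, 0)
2. R is the midpoint of YU ⇒ R = (5/8, 1/2)
through R parallel to XU: direction (1/4, 0); meets FY at D = (0, 1/2)
D = F + t·(Y−F) with t = 1/2

t = 1/2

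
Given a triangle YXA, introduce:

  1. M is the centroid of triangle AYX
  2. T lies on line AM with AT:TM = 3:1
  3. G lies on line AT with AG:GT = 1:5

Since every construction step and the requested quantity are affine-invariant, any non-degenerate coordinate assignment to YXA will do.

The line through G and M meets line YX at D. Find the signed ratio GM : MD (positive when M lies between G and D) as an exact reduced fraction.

GM:MD = 7/4

Choose coordinates Y = (0, 0), X = (1, 0), A = (0, 1).
1. M is the centroid of triangle AYX ⇒ M = (1/3, 1/3)
2. T lies on line AM with AT:TM = 3:1 ⇒ T = (1/4, 1/2)
3. G lies on line AT with AG:GT = 1:5 ⇒ G = (1/24, 11/12)
line GM meets YX at D = (1/2, 0)
M = G + t·(D−G) with t = 7/11, so GM:MD = 7/11:4/11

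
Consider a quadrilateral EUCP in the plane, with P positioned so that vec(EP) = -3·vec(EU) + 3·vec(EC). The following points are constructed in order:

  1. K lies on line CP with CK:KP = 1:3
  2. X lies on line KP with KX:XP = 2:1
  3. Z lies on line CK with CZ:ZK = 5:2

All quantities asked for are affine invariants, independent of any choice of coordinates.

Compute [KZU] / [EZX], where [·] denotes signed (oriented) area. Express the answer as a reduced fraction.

Assign E = (0, 0), U = (1, 0), C = (0, 1), P = (-3, 3) — the answer is frame-independent, so this choice is without loss of generality.
1. K lies on line CP with CK:KP = 1:3 ⇒ K = (-3/4, 3/2)
2. X lies on line KP with KX:XP = 2:1 ⇒ X = (-9/4, 5/2)
3. Z lies on line CK with CZ:ZK = 5:2 ⇒ Z = (-15/28, 19/14)
2·[KZU] = -1/14, 2·[EZX] = 12/7
[KZU]:[EZX] = -1/14:12/7 = -1/24

[KZU]:[EZX] = -1/24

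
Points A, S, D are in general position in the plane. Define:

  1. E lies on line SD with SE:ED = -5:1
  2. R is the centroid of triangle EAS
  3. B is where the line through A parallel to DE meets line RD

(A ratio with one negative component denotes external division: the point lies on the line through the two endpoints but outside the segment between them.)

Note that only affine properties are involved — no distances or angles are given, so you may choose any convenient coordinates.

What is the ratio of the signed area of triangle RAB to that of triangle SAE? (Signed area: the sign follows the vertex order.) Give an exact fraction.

[RAB]:[SAE] = -2/5

Work in coordinates with A = (0, 0), S = (1, 0), D = (0, 1).
1. E lies on line SD with SE:ED = -5:1 ⇒ E = (-1/4, 5/4)
2. R is the centroid of triangle EAS ⇒ R = (1/4, 5/12)
3. B is where the line through A parallel to DE meets line RD ⇒ B = (3/4, -3/4)
2·[RAB] = 1/2, 2·[SAE] = -5/4
[RAB]:[SAE] = 1/2:-5/4 = -2/5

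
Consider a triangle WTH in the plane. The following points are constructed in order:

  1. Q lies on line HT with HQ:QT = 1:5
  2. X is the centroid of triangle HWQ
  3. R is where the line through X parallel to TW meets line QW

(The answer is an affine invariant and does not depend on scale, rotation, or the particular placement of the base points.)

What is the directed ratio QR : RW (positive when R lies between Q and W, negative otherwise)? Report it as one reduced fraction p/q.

Work in coordinates with W = (0, 0), T = (1, 0), H = (0, 1).
1. Q lies on line HT with HQ:QT = 1:5 ⇒ Q = (1/6, 5/6)
2. X is the centroid of triangle HWQ ⇒ X = (1/18, 11/18)
3. R is where the line through X parallel to TW meets line QW ⇒ R = (11/90, 11/18)
R = Q + t·(W−Q) with t = 4/15, so QR:RW = t:(1−t) = 4/15:11/15

QR:RW = 4/11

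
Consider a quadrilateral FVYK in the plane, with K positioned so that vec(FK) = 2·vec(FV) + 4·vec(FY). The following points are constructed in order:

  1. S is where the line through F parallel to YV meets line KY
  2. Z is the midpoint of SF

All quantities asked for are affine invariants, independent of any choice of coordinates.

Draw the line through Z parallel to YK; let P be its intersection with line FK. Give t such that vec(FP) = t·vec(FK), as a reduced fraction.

t = 1/2

Choose coordinates F = (0, 0), V = (1, 0), Y = (0, 1), K = (2, 4).
1. S is where the line through F parallel to YV meets line KY ⇒ S = (-2/5, 2/5)
2. Z is the midpoint of SF ⇒ Z = (-1/5, 1/5)
through Z parallel to YK: direction (2, 3); meets FK at P = (1, 2)
P = F + t·(K−F) with t = 1/2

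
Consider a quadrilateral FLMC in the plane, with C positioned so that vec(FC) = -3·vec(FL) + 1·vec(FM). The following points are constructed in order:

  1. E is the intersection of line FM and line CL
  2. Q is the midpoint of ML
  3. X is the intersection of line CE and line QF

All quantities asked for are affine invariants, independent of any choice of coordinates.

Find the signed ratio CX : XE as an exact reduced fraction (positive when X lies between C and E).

Work in coordinates with F = (0, 0), L = (1, 0), M = (0, 1), C = (-3, 1).
1. E is the intersection of line FM and line CL ⇒ E = (0, 1/4)
2. Q is the midpoint of ML ⇒ Q = (1/2, 1/2)
3. X is the intersection of line CE and line QF ⇒ X = (1/5, 1/5)
X = C + t·(E−C) with t = 16/15, so CX:XE = t:(1−t) = 16/15:-1/15

CX:XE = -16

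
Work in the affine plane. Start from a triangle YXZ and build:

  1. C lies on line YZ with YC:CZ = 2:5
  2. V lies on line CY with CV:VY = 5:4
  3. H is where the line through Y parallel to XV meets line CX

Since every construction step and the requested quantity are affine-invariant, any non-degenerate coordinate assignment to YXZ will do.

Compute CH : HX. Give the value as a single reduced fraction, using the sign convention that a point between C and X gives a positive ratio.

CH:HX = -9/4

Assign Y = (0, 0), X = (1, 0), Z = (0, 1) — the answer is frame-independent, so this choice is without loss of generality.
1. C lies on line YZ with YC:CZ = 2:5 ⇒ C = (0, 2/7)
2. V lies on line CY with CV:VY = 5:4 ⇒ V = (0, 8/63)
3. H is where the line through Y parallel to XV meets line CX ⇒ H = (9/5, -8/35)
H = C + t·(X−C) with t = 9/5, so CH:HX = t:(1−t) = 9/5:-4/5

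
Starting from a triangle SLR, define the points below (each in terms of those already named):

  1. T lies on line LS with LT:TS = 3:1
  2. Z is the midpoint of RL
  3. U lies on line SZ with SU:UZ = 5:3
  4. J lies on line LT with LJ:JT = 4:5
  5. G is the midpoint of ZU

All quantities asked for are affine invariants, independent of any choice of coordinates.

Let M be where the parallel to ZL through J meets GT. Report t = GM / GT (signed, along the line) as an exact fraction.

t = 7/27

Set S = (0, 0), L = (1, 0), R = (0, 1); any affine frame gives the same invariant.
1. T lies on line LS with LT:TS = 3:1 ⇒ T = (1/4, 0)
2. Z is the midpoint of RL ⇒ Z = (1/2, 1/2)
3. U lies on line SZ with SU:UZ = 5:3 ⇒ U = (5/16, 5/16)
4. J lies on line LT with LJ:JT = 4:5 ⇒ J = (2/3, 0)
5. G is the midpoint of ZU ⇒ G = (13/32, 13/32)
through J parallel to ZL: direction (1/2, -1/2); meets GT at M = (79/216, 65/216)
M = G + t·(T−G) with t = 7/27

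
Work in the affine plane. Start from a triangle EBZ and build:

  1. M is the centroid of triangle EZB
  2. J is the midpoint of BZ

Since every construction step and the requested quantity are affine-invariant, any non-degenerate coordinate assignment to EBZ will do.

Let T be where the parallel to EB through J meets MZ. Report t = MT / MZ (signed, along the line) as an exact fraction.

Assign E = (0, 0), B = (1, 0), Z = (0, 1) — the answer is frame-independent, so this choice is without loss of generality.
1. M is the centroid of triangle EZB ⇒ M = (1/3, 1/3)
2. J is the midpoint of BZ ⇒ J = (1/2, 1/2)
through J parallel to EB: direction (1, 0); meets MZ at T = (1/4, 1/2)
T = M + t·(Z−M) with t = 1/4

t = 1/4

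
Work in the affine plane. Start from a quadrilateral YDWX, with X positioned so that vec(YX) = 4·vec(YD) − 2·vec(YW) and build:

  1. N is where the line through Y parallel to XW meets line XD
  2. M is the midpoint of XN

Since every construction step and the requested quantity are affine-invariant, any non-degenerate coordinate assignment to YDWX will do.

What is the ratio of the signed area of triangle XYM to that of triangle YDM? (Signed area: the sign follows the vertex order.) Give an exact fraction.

Choose coordinates Y = (0, 0), D = (1, 0), W = (0, 1), X = (4, -2).
1. N is where the line through Y parallel to XW meets line XD ⇒ N = (-8, 6)
2. M is the midpoint of XN ⇒ M = (-2, 2)
2·[XYM] = -4, 2·[YDM] = 2
[XYM]:[YDM] = -4:2 = -2

[XYM]:[YDM] = -2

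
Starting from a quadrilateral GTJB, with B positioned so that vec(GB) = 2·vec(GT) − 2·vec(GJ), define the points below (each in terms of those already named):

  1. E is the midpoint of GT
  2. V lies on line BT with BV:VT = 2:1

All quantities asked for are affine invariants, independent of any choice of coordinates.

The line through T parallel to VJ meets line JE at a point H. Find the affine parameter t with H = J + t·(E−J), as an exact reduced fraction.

Choose coordinates G = (0, 0), T = (1, 0), J = (0, 1), B = (2, -2).
1. E is the midpoint of GT ⇒ E = (1/2, 0)
2. V lies on line BT with BV:VT = 2:1 ⇒ V = (4/3, -2/3)
through T parallel to VJ: direction (-4/3, 5/3); meets JE at H = (-1/3, 5/3)
H = J + t·(E−J) with t = -2/3

t = -2/3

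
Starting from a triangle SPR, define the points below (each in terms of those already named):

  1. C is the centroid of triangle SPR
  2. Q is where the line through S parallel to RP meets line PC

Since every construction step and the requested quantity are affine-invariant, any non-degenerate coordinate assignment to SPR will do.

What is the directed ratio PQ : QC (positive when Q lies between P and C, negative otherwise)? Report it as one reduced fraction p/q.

Assign S = (0, 0), P = (1, 0), R = (0, 1) — the answer is frame-independent, so this choice is without loss of generality.
1. C is the centroid of triangle SPR ⇒ C = (1/3, 1/3)
2. Q is where the line through S parallel to RP meets line PC ⇒ Q = (-1, 1)
Q = P + t·(C−P) with t = 3, so PQ:QC = t:(1−t) = 3:-2

PQ:QC = -3/2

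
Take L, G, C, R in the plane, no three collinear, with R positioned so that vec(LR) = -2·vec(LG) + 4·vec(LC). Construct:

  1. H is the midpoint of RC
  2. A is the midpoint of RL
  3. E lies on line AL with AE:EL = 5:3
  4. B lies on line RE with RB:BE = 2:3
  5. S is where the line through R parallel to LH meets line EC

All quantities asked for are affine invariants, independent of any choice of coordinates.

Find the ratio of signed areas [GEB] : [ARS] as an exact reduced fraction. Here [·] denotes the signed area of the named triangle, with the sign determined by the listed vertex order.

[GEB]:[ARS] = -57/20

Set L = (0, 0), G = (1, 0), C = (0, 1), R = (-2, 4); any affine frame gives the same invariant.
1. H is the midpoint of RC ⇒ H = (-1, 5/2)
2. A is the midpoint of RL ⇒ A = (-1, 2)
3. E lies on line AL with AE:EL = 5:3 ⇒ E = (-3/8, 3/4)
4. B lies on line RE with RB:BE = 2:3 ⇒ B = (-27/20, 27/10)
5. S is where the line through R parallel to LH meets line EC ⇒ S = (-12/19, 11/19)
2·[GEB] = -39/20, 2·[ARS] = 13/19
[GEB]:[ARS] = -39/20:13/19 = -57/20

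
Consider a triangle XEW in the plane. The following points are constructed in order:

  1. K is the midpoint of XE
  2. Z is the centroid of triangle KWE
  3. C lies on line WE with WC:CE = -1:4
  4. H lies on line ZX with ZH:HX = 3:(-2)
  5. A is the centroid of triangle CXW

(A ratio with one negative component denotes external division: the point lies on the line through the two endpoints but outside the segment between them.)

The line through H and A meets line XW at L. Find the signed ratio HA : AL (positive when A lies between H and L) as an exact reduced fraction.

Assign X = (0, 0), E = (1, 0), W = (0, 1) — the answer is frame-independent, so this choice is without loss of generality.
1. K is the midpoint of XE ⇒ K = (1/2, 0)
2. Z is the centroid of triangle KWE ⇒ Z = (1/2, 1/3)
3. C lies on line WE with WC:CE = -1:4 ⇒ C = (-1/3, 4/3)
4. H lies on line ZX with ZH:HX = 3:(-2) ⇒ H = (-1, -2/3)
5. A is the centroid of triangle CXW ⇒ A = (-1/9, 7/9)
line HA meets XW at L = (0, 23/24)
A = H + t·(L−H) with t = 8/9, so HA:AL = 8/9:1/9

HA:AL = 8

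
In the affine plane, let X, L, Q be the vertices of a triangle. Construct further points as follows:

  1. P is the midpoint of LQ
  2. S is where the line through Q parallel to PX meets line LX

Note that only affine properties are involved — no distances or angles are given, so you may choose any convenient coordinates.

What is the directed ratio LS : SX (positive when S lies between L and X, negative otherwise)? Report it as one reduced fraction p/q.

Choose coordinates X = (0, 0), L = (1, 0), Q = (0, 1).
1. P is the midpoint of LQ ⇒ P = (1/2, 1/2)
2. S is where the line through Q parallel to PX meets line LX ⇒ S = (-1, 0)
S = L + t·(X−L) with t = 2, so LS:SX = t:(1−t) = 2:-1

LS:SX = -2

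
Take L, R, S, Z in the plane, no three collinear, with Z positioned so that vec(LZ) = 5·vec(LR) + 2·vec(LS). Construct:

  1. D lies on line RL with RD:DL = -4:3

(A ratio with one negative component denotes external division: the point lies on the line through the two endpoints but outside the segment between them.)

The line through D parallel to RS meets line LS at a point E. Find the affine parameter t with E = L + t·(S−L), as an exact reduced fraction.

Set L = (0, 0), R = (1, 0), S = (0, 1), Z = (5, 2); any affine frame gives the same invariant.
1. D lies on line RL with RD:DL = -4:3 ⇒ D = (-3, 0)
through D parallel to RS: direction (-1, 1); meets LS at E = (0, -3)
E = L + t·(S−L) with t = -3

t = -3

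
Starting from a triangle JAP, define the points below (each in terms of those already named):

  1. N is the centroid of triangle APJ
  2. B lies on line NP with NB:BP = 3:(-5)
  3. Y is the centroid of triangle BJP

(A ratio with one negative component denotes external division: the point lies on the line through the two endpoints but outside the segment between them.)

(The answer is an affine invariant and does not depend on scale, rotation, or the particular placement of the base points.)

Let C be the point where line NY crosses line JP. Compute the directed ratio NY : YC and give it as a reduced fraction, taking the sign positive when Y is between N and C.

NY:YC = 1/5

Assign J = (0, 0), A = (1, 0), P = (0, 1) — the answer is frame-independent, so this choice is without loss of generality.
1. N is the centroid of triangle APJ ⇒ N = (1/3, 1/3)
2. B lies on line NP with NB:BP = 3:(-5) ⇒ B = (5/6, -2/3)
3. Y is the centroid of triangle BJP ⇒ Y = (5/18, 1/9)
line NY meets JP at C = (0, -1)
Y = N + t·(C−N) with t = 1/6, so NY:YC = 1/6:5/6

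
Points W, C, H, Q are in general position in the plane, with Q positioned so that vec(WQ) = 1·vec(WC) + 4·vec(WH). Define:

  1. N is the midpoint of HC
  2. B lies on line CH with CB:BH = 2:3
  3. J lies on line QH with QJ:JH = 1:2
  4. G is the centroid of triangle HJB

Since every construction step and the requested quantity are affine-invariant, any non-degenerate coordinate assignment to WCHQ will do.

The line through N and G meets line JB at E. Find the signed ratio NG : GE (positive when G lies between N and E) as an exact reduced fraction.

NG:GE = -1/2

Assign W = (0, 0), C = (1, 0), H = (0, 1), Q = (1, 4) — the answer is frame-independent, so this choice is without loss of generality.
1. N is the midpoint of HC ⇒ N = (1/2, 1/2)
2. B lies on line CH with CB:BH = 2:3 ⇒ B = (3/5, 2/5)
3. J lies on line QH with QJ:JH = 1:2 ⇒ J = (2/3, 3)
4. G is the centroid of triangle HJB ⇒ G = (19/45, 22/15)
line NG meets JB at E = (26/45, -7/15)
G = N + t·(E−N) with t = -1, so NG:GE = -1:2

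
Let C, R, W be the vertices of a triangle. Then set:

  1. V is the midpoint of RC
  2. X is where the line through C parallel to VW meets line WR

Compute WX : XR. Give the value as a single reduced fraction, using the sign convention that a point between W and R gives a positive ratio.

Assign C = (0, 0), R = (1, 0), W = (0, 1) — the answer is frame-independent, so this choice is without loss of generality.
1. V is the midpoint of RC ⇒ V = (1/2, 0)
2. X is where the line through C parallel to VW meets line WR ⇒ X = (-1, 2)
X = W + t·(R−W) with t = -1, so WX:XR = t:(1−t) = -1:2

WX:XR = -1/2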